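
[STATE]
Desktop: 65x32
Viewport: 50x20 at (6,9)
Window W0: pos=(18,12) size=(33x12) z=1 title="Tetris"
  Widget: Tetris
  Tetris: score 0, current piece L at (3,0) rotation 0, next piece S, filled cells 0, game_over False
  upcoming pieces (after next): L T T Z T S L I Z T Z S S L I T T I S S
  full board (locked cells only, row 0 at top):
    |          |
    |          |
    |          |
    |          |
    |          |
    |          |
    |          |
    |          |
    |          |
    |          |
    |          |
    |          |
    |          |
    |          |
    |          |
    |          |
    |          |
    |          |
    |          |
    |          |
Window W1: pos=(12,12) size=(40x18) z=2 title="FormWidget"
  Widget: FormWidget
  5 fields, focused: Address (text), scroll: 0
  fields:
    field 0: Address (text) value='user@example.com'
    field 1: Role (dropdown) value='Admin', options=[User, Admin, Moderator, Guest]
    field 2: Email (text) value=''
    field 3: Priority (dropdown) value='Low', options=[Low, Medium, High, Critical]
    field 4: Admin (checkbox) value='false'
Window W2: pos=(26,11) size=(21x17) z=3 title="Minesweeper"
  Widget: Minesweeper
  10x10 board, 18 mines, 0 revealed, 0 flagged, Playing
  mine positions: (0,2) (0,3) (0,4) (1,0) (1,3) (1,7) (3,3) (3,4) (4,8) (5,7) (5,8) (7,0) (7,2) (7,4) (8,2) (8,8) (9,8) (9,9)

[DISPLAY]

                                                  
                                                  
                    ┏━━━━━━━━━━━━━━━━━━━┓         
      ┏━━━━━━━━━━━━━┃ Minesweeper       ┃━━━━┓    
      ┃ FormWidget  ┠───────────────────┨    ┃    
      ┠─────────────┃■■■■■■■■■■         ┃────┨    
      ┃> Address:   ┃■■■■■■■■■■         ┃   ]┃    
      ┃  Role:      ┃■■■■■■■■■■         ┃  ▼]┃    
      ┃  Email:     ┃■■■■■■■■■■         ┃   ]┃    
      ┃  Priority:  ┃■■■■■■■■■■         ┃  ▼]┃    
      ┃  Admin:     ┃■■■■■■■■■■         ┃    ┃    
      ┃             ┃■■■■■■■■■■         ┃    ┃    
      ┃             ┃■■■■■■■■■■         ┃    ┃    
      ┃             ┃■■■■■■■■■■         ┃    ┃    
      ┃             ┃■■■■■■■■■■         ┃    ┃    
      ┃             ┃                   ┃    ┃    
      ┃             ┃                   ┃    ┃    
      ┃             ┃                   ┃    ┃    
      ┃             ┗━━━━━━━━━━━━━━━━━━━┛    ┃    
      ┃                                      ┃    


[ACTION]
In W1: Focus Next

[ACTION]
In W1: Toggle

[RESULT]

                                                  
                                                  
                    ┏━━━━━━━━━━━━━━━━━━━┓         
      ┏━━━━━━━━━━━━━┃ Minesweeper       ┃━━━━┓    
      ┃ FormWidget  ┠───────────────────┨    ┃    
      ┠─────────────┃■■■■■■■■■■         ┃────┨    
      ┃  Address:   ┃■■■■■■■■■■         ┃   ]┃    
      ┃> Role:      ┃■■■■■■■■■■         ┃  ▼]┃    
      ┃  Email:     ┃■■■■■■■■■■         ┃   ]┃    
      ┃  Priority:  ┃■■■■■■■■■■         ┃  ▼]┃    
      ┃  Admin:     ┃■■■■■■■■■■         ┃    ┃    
      ┃             ┃■■■■■■■■■■         ┃    ┃    
      ┃             ┃■■■■■■■■■■         ┃    ┃    
      ┃             ┃■■■■■■■■■■         ┃    ┃    
      ┃             ┃■■■■■■■■■■         ┃    ┃    
      ┃             ┃                   ┃    ┃    
      ┃             ┃                   ┃    ┃    
      ┃             ┃                   ┃    ┃    
      ┃             ┗━━━━━━━━━━━━━━━━━━━┛    ┃    
      ┃                                      ┃    


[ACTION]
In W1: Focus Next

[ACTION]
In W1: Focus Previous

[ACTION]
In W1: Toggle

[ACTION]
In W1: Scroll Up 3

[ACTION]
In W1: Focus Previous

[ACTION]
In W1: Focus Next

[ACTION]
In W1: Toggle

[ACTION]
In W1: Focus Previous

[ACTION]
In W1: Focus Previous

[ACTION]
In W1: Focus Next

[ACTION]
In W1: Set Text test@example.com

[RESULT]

                                                  
                                                  
                    ┏━━━━━━━━━━━━━━━━━━━┓         
      ┏━━━━━━━━━━━━━┃ Minesweeper       ┃━━━━┓    
      ┃ FormWidget  ┠───────────────────┨    ┃    
      ┠─────────────┃■■■■■■■■■■         ┃────┨    
      ┃> Address:   ┃■■■■■■■■■■         ┃   ]┃    
      ┃  Role:      ┃■■■■■■■■■■         ┃  ▼]┃    
      ┃  Email:     ┃■■■■■■■■■■         ┃   ]┃    
      ┃  Priority:  ┃■■■■■■■■■■         ┃  ▼]┃    
      ┃  Admin:     ┃■■■■■■■■■■         ┃    ┃    
      ┃             ┃■■■■■■■■■■         ┃    ┃    
      ┃             ┃■■■■■■■■■■         ┃    ┃    
      ┃             ┃■■■■■■■■■■         ┃    ┃    
      ┃             ┃■■■■■■■■■■         ┃    ┃    
      ┃             ┃                   ┃    ┃    
      ┃             ┃                   ┃    ┃    
      ┃             ┃                   ┃    ┃    
      ┃             ┗━━━━━━━━━━━━━━━━━━━┛    ┃    
      ┃                                      ┃    


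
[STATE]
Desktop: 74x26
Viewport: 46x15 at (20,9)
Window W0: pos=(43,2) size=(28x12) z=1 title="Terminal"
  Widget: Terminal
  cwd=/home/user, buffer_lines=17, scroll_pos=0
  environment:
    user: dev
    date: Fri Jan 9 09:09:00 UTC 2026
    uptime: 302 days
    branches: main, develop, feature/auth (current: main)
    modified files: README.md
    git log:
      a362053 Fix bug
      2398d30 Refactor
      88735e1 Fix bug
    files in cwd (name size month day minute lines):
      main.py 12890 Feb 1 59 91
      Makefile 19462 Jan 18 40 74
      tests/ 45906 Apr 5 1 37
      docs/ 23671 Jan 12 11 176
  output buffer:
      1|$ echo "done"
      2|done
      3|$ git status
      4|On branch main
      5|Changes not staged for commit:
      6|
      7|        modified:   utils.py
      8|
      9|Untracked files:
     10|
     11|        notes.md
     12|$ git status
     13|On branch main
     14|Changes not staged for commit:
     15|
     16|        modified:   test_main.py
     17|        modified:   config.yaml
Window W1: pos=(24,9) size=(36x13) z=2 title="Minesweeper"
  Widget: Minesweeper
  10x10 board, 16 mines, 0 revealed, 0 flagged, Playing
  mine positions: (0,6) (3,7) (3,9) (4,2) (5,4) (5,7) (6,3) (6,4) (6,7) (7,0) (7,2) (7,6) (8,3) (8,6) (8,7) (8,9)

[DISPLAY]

    ┏━━━━━━━━━━━━━━━━━━━━━━━━━━━━━━━━━━┓ed for
    ┃ Minesweeper                      ┃      
    ┠──────────────────────────────────┨:   ut
    ┃■■■■■■■■■■                        ┃      
    ┃■■■■■■■■■■                        ┃━━━━━━
    ┃■■■■■■■■■■                        ┃      
    ┃■■■■■■■■■■                        ┃      
    ┃■■■■■■■■■■                        ┃      
    ┃■■■■■■■■■■                        ┃      
    ┃■■■■■■■■■■                        ┃      
    ┃■■■■■■■■■■                        ┃      
    ┃■■■■■■■■■■                        ┃      
    ┗━━━━━━━━━━━━━━━━━━━━━━━━━━━━━━━━━━┛      
                                              
                                              


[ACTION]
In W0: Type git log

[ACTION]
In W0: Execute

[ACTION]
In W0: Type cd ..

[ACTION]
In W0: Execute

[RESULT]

    ┏━━━━━━━━━━━━━━━━━━━━━━━━━━━━━━━━━━┓      
    ┃ Minesweeper                      ┃      
    ┠──────────────────────────────────┨      
    ┃■■■■■■■■■■                        ┃      
    ┃■■■■■■■■■■                        ┃━━━━━━
    ┃■■■■■■■■■■                        ┃      
    ┃■■■■■■■■■■                        ┃      
    ┃■■■■■■■■■■                        ┃      
    ┃■■■■■■■■■■                        ┃      
    ┃■■■■■■■■■■                        ┃      
    ┃■■■■■■■■■■                        ┃      
    ┃■■■■■■■■■■                        ┃      
    ┗━━━━━━━━━━━━━━━━━━━━━━━━━━━━━━━━━━┛      
                                              
                                              


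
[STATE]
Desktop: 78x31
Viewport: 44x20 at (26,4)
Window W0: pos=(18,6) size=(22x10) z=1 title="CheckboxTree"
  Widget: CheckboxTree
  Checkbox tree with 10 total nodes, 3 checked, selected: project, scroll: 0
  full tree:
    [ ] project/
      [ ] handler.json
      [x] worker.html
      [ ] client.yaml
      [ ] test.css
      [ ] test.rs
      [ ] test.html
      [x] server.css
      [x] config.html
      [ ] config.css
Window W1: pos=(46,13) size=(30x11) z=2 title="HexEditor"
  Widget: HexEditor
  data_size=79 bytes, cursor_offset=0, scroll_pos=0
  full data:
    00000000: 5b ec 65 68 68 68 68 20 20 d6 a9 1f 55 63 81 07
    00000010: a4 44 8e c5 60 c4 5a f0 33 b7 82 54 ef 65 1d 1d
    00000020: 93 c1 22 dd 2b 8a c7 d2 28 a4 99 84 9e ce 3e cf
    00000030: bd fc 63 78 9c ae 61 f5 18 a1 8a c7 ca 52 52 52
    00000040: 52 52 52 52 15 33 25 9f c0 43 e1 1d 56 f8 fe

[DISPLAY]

                                            
                                            
━━━━━━━━━━━━━┓                              
oxTree       ┃                              
─────────────┨                              
oject/       ┃                              
handler.json ┃                              
worker.html  ┃                              
client.yaml  ┃                              
test.css     ┃      ┏━━━━━━━━━━━━━━━━━━━━━━━
test.rs      ┃      ┃ HexEditor             
━━━━━━━━━━━━━┛      ┠───────────────────────
                    ┃00000000  5B ec 65 68 6
                    ┃00000010  a4 44 8e c5 6
                    ┃00000020  93 c1 22 dd 2
                    ┃00000030  bd fc 63 78 9
                    ┃00000040  52 52 52 52 1
                    ┃                       
                    ┃                       
                    ┗━━━━━━━━━━━━━━━━━━━━━━━


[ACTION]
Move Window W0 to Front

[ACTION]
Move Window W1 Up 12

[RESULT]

                    ┃00000000  5B ec 65 68 6
                    ┃00000010  a4 44 8e c5 6
━━━━━━━━━━━━━┓      ┃00000020  93 c1 22 dd 2
oxTree       ┃      ┃00000030  bd fc 63 78 9
─────────────┨      ┃00000040  52 52 52 52 1
oject/       ┃      ┃                       
handler.json ┃      ┃                       
worker.html  ┃      ┗━━━━━━━━━━━━━━━━━━━━━━━
client.yaml  ┃                              
test.css     ┃                              
test.rs      ┃                              
━━━━━━━━━━━━━┛                              
                                            
                                            
                                            
                                            
                                            
                                            
                                            
                                            


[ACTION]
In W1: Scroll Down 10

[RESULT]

                    ┃00000040  52 52 52 52 1
                    ┃                       
━━━━━━━━━━━━━┓      ┃                       
oxTree       ┃      ┃                       
─────────────┨      ┃                       
oject/       ┃      ┃                       
handler.json ┃      ┃                       
worker.html  ┃      ┗━━━━━━━━━━━━━━━━━━━━━━━
client.yaml  ┃                              
test.css     ┃                              
test.rs      ┃                              
━━━━━━━━━━━━━┛                              
                                            
                                            
                                            
                                            
                                            
                                            
                                            
                                            


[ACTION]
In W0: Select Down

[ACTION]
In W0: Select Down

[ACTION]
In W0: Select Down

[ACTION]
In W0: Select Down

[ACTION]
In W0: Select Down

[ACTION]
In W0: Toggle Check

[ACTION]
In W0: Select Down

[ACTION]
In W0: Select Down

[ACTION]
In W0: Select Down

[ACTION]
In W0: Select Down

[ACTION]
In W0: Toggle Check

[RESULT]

                    ┃00000040  52 52 52 52 1
                    ┃                       
━━━━━━━━━━━━━┓      ┃                       
oxTree       ┃      ┃                       
─────────────┨      ┃                       
test.css     ┃      ┃                       
test.rs      ┃      ┃                       
test.html    ┃      ┗━━━━━━━━━━━━━━━━━━━━━━━
server.css   ┃                              
config.html  ┃                              
config.css   ┃                              
━━━━━━━━━━━━━┛                              
                                            
                                            
                                            
                                            
                                            
                                            
                                            
                                            


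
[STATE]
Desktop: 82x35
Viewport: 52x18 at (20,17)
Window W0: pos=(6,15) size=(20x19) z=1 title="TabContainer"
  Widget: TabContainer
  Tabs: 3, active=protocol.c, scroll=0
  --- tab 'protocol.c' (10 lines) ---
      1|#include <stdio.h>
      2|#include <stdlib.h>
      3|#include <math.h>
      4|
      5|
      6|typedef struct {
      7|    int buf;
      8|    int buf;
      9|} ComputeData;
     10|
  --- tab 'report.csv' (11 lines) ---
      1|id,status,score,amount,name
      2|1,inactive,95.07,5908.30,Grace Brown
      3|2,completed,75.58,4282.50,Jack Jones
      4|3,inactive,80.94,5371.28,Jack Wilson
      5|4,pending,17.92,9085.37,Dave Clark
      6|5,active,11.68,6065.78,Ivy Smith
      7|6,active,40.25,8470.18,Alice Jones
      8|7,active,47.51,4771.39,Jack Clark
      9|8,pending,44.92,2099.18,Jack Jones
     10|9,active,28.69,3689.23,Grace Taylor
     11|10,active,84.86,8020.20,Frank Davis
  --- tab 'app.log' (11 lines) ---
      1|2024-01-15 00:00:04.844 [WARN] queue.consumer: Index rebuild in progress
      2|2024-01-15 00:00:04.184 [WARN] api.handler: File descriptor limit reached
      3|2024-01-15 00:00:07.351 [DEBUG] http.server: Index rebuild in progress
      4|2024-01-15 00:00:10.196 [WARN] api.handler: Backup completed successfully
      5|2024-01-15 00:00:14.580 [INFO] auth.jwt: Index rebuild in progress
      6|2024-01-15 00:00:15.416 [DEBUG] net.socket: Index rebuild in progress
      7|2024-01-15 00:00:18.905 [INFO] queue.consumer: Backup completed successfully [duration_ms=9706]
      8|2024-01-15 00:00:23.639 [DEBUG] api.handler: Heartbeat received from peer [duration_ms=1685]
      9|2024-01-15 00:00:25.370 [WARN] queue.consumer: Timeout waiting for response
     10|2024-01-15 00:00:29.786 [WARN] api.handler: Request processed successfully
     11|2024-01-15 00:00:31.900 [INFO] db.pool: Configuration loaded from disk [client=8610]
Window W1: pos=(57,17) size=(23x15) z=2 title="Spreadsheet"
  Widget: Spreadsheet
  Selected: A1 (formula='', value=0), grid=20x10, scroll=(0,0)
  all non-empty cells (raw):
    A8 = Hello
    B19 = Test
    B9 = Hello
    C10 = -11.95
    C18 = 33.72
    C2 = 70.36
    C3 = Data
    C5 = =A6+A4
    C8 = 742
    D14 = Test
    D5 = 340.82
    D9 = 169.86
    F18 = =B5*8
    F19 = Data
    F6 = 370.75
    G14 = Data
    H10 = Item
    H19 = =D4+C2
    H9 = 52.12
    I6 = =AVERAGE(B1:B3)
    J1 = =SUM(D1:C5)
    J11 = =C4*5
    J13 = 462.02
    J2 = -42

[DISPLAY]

─────┨                               ┏━━━━━━━━━━━━━━
 repo┃                               ┃ Spreadsheet  
─────┃                               ┠──────────────
io.h>┃                               ┃A1:           
lib.h┃                               ┃       A      
h.h> ┃                               ┃--------------
     ┃                               ┃  1      [0]  
     ┃                               ┃  2        0  
t {  ┃                               ┃  3        0  
     ┃                               ┃  4        0  
     ┃                               ┃  5        0  
;    ┃                               ┃  6        0  
     ┃                               ┃  7        0  
     ┃                               ┃  8 Hello     
     ┃                               ┗━━━━━━━━━━━━━━
     ┃                                              
━━━━━┛                                              
                                                    


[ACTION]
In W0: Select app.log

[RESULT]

─────┨                               ┏━━━━━━━━━━━━━━
 repo┃                               ┃ Spreadsheet  
─────┃                               ┠──────────────
:00:0┃                               ┃A1:           
:00:0┃                               ┃       A      
:00:0┃                               ┃--------------
:00:1┃                               ┃  1      [0]  
:00:1┃                               ┃  2        0  
:00:1┃                               ┃  3        0  
:00:1┃                               ┃  4        0  
:00:2┃                               ┃  5        0  
:00:2┃                               ┃  6        0  
:00:2┃                               ┃  7        0  
:00:3┃                               ┃  8 Hello     
     ┃                               ┗━━━━━━━━━━━━━━
     ┃                                              
━━━━━┛                                              
                                                    


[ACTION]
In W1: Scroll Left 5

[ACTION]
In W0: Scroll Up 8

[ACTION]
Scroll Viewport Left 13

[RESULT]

──────────────────┨                               ┏━
 protocol.c │ repo┃                               ┃ 
──────────────────┃                               ┠─
2024-01-15 00:00:0┃                               ┃A
2024-01-15 00:00:0┃                               ┃ 
2024-01-15 00:00:0┃                               ┃-
2024-01-15 00:00:1┃                               ┃ 
2024-01-15 00:00:1┃                               ┃ 
2024-01-15 00:00:1┃                               ┃ 
2024-01-15 00:00:1┃                               ┃ 
2024-01-15 00:00:2┃                               ┃ 
2024-01-15 00:00:2┃                               ┃ 
2024-01-15 00:00:2┃                               ┃ 
2024-01-15 00:00:3┃                               ┃ 
                  ┃                               ┗━
                  ┃                                 
━━━━━━━━━━━━━━━━━━┛                                 
                                                    


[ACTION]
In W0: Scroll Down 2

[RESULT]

──────────────────┨                               ┏━
 protocol.c │ repo┃                               ┃ 
──────────────────┃                               ┠─
2024-01-15 00:00:0┃                               ┃A
2024-01-15 00:00:1┃                               ┃ 
2024-01-15 00:00:1┃                               ┃-
2024-01-15 00:00:1┃                               ┃ 
2024-01-15 00:00:1┃                               ┃ 
2024-01-15 00:00:2┃                               ┃ 
2024-01-15 00:00:2┃                               ┃ 
2024-01-15 00:00:2┃                               ┃ 
2024-01-15 00:00:3┃                               ┃ 
                  ┃                               ┃ 
                  ┃                               ┃ 
                  ┃                               ┗━
                  ┃                                 
━━━━━━━━━━━━━━━━━━┛                                 
                                                    


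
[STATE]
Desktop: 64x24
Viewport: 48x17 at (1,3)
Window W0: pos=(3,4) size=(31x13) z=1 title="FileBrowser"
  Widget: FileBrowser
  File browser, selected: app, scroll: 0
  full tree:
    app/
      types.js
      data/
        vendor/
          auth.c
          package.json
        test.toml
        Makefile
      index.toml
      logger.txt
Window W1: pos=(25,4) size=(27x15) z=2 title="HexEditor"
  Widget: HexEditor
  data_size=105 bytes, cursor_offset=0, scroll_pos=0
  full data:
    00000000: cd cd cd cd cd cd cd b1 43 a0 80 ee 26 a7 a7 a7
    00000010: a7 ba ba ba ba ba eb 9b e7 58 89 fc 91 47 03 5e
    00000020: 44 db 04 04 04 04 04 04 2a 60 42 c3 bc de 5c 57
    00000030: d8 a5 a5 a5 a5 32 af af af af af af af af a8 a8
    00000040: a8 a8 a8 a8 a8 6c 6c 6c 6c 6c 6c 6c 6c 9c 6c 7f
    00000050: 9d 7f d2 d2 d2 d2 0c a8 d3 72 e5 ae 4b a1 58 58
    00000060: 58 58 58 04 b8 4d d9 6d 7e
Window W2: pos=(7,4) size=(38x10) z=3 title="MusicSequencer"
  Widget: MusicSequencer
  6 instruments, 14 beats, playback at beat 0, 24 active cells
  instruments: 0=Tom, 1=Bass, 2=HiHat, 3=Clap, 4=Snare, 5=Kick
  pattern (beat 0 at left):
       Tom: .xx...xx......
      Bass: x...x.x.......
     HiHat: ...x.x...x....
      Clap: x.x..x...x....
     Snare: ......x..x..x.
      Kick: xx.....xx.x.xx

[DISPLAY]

                                                
  ┏━━━┏━━━━━━━━━━━━━━━━━━━━━━━━━━━━━━━━━━━━┓━━━━
  ┃ Fi┃ MusicSequencer                     ┃    
  ┠───┠────────────────────────────────────┨────
  ┃> [┃      ▼1234567890123                ┃cd c
  ┃   ┃   Tom·██···██······                ┃ba b
  ┃   ┃  Bass█···█·█·······                ┃04 0
  ┃   ┃ HiHat···█·█···█····                ┃a5 a
  ┃   ┃  Clap█·█··█···█····                ┃a8 a
  ┃   ┃ Snare······█··█··█·                ┃d2 d
  ┃   ┗━━━━━━━━━━━━━━━━━━━━━━━━━━━━━━━━━━━━┛04 b
  ┃                     ┃                       
  ┃                     ┃                       
  ┗━━━━━━━━━━━━━━━━━━━━━┃                       
                        ┃                       
                        ┗━━━━━━━━━━━━━━━━━━━━━━━
                                                


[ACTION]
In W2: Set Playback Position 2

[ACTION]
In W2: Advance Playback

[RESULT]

                                                
  ┏━━━┏━━━━━━━━━━━━━━━━━━━━━━━━━━━━━━━━━━━━┓━━━━
  ┃ Fi┃ MusicSequencer                     ┃    
  ┠───┠────────────────────────────────────┨────
  ┃> [┃      012▼4567890123                ┃cd c
  ┃   ┃   Tom·██···██······                ┃ba b
  ┃   ┃  Bass█···█·█·······                ┃04 0
  ┃   ┃ HiHat···█·█···█····                ┃a5 a
  ┃   ┃  Clap█·█··█···█····                ┃a8 a
  ┃   ┃ Snare······█··█··█·                ┃d2 d
  ┃   ┗━━━━━━━━━━━━━━━━━━━━━━━━━━━━━━━━━━━━┛04 b
  ┃                     ┃                       
  ┃                     ┃                       
  ┗━━━━━━━━━━━━━━━━━━━━━┃                       
                        ┃                       
                        ┗━━━━━━━━━━━━━━━━━━━━━━━
                                                


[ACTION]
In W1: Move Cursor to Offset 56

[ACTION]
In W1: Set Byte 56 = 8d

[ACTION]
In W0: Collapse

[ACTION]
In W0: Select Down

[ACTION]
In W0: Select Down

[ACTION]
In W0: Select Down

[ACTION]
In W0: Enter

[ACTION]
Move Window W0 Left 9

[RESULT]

                                                
━━━━━━┏━━━━━━━━━━━━━━━━━━━━━━━━━━━━━━━━━━━━┓━━━━
 FileB┃ MusicSequencer                     ┃    
──────┠────────────────────────────────────┨────
> [-] ┃      012▼4567890123                ┃cd c
    ty┃   Tom·██···██······                ┃ba b
    [+┃  Bass█···█·█·······                ┃04 0
    in┃ HiHat···█·█···█····                ┃a5 a
    lo┃  Clap█·█··█···█····                ┃a8 a
      ┃ Snare······█··█··█·                ┃d2 d
      ┗━━━━━━━━━━━━━━━━━━━━━━━━━━━━━━━━━━━━┛04 b
                        ┃                       
                        ┃                       
━━━━━━━━━━━━━━━━━━━━━━━━┃                       
                        ┃                       
                        ┗━━━━━━━━━━━━━━━━━━━━━━━
                                                


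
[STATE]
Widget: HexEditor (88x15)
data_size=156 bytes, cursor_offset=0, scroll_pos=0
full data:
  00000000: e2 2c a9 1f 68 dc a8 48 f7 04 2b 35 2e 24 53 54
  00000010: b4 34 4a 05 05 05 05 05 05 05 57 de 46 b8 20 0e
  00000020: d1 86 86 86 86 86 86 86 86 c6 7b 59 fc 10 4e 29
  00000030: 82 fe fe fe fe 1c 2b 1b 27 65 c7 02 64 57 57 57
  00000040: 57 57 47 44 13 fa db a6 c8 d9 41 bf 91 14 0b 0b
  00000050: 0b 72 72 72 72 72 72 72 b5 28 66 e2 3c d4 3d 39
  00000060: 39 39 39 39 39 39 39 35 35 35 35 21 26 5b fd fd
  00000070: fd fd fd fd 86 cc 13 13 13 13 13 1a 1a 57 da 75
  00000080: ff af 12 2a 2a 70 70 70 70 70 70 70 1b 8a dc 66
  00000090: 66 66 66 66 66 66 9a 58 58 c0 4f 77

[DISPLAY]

00000000  E2 2c a9 1f 68 dc a8 48  f7 04 2b 35 2e 24 53 54  |.,..h..H..+5.$ST|          
00000010  b4 34 4a 05 05 05 05 05  05 05 57 de 46 b8 20 0e  |.4J.......W.F. .|          
00000020  d1 86 86 86 86 86 86 86  86 c6 7b 59 fc 10 4e 29  |..........{Y..N)|          
00000030  82 fe fe fe fe 1c 2b 1b  27 65 c7 02 64 57 57 57  |......+.'e..dWWW|          
00000040  57 57 47 44 13 fa db a6  c8 d9 41 bf 91 14 0b 0b  |WWGD......A.....|          
00000050  0b 72 72 72 72 72 72 72  b5 28 66 e2 3c d4 3d 39  |.rrrrrrr.(f.<.=9|          
00000060  39 39 39 39 39 39 39 35  35 35 35 21 26 5b fd fd  |99999995555!&[..|          
00000070  fd fd fd fd 86 cc 13 13  13 13 13 1a 1a 57 da 75  |.............W.u|          
00000080  ff af 12 2a 2a 70 70 70  70 70 70 70 1b 8a dc 66  |...**ppppppp...f|          
00000090  66 66 66 66 66 66 9a 58  58 c0 4f 77              |ffffff.XX.Ow    |          
                                                                                        
                                                                                        
                                                                                        
                                                                                        
                                                                                        


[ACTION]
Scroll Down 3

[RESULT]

00000030  82 fe fe fe fe 1c 2b 1b  27 65 c7 02 64 57 57 57  |......+.'e..dWWW|          
00000040  57 57 47 44 13 fa db a6  c8 d9 41 bf 91 14 0b 0b  |WWGD......A.....|          
00000050  0b 72 72 72 72 72 72 72  b5 28 66 e2 3c d4 3d 39  |.rrrrrrr.(f.<.=9|          
00000060  39 39 39 39 39 39 39 35  35 35 35 21 26 5b fd fd  |99999995555!&[..|          
00000070  fd fd fd fd 86 cc 13 13  13 13 13 1a 1a 57 da 75  |.............W.u|          
00000080  ff af 12 2a 2a 70 70 70  70 70 70 70 1b 8a dc 66  |...**ppppppp...f|          
00000090  66 66 66 66 66 66 9a 58  58 c0 4f 77              |ffffff.XX.Ow    |          
                                                                                        
                                                                                        
                                                                                        
                                                                                        
                                                                                        
                                                                                        
                                                                                        
                                                                                        


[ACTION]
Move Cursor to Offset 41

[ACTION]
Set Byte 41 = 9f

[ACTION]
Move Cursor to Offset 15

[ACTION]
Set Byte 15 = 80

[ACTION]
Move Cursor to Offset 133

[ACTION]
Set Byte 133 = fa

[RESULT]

00000030  82 fe fe fe fe 1c 2b 1b  27 65 c7 02 64 57 57 57  |......+.'e..dWWW|          
00000040  57 57 47 44 13 fa db a6  c8 d9 41 bf 91 14 0b 0b  |WWGD......A.....|          
00000050  0b 72 72 72 72 72 72 72  b5 28 66 e2 3c d4 3d 39  |.rrrrrrr.(f.<.=9|          
00000060  39 39 39 39 39 39 39 35  35 35 35 21 26 5b fd fd  |99999995555!&[..|          
00000070  fd fd fd fd 86 cc 13 13  13 13 13 1a 1a 57 da 75  |.............W.u|          
00000080  ff af 12 2a 2a FA 70 70  70 70 70 70 1b 8a dc 66  |...**.pppppp...f|          
00000090  66 66 66 66 66 66 9a 58  58 c0 4f 77              |ffffff.XX.Ow    |          
                                                                                        
                                                                                        
                                                                                        
                                                                                        
                                                                                        
                                                                                        
                                                                                        
                                                                                        


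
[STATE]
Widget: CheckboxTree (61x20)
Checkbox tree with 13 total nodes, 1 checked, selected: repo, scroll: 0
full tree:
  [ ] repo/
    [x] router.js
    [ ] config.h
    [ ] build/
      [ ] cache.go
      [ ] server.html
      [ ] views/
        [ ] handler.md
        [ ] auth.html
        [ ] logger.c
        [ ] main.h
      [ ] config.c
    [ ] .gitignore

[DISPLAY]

>[-] repo/                                                   
   [x] router.js                                             
   [ ] config.h                                              
   [ ] build/                                                
     [ ] cache.go                                            
     [ ] server.html                                         
     [ ] views/                                              
       [ ] handler.md                                        
       [ ] auth.html                                         
       [ ] logger.c                                          
       [ ] main.h                                            
     [ ] config.c                                            
   [ ] .gitignore                                            
                                                             
                                                             
                                                             
                                                             
                                                             
                                                             
                                                             


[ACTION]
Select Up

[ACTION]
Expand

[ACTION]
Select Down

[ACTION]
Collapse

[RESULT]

 [-] repo/                                                   
>  [x] router.js                                             
   [ ] config.h                                              
   [ ] build/                                                
     [ ] cache.go                                            
     [ ] server.html                                         
     [ ] views/                                              
       [ ] handler.md                                        
       [ ] auth.html                                         
       [ ] logger.c                                          
       [ ] main.h                                            
     [ ] config.c                                            
   [ ] .gitignore                                            
                                                             
                                                             
                                                             
                                                             
                                                             
                                                             
                                                             


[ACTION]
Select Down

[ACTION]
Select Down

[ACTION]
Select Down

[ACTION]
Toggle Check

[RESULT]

 [-] repo/                                                   
   [x] router.js                                             
   [ ] config.h                                              
   [-] build/                                                
>    [x] cache.go                                            
     [ ] server.html                                         
     [ ] views/                                              
       [ ] handler.md                                        
       [ ] auth.html                                         
       [ ] logger.c                                          
       [ ] main.h                                            
     [ ] config.c                                            
   [ ] .gitignore                                            
                                                             
                                                             
                                                             
                                                             
                                                             
                                                             
                                                             


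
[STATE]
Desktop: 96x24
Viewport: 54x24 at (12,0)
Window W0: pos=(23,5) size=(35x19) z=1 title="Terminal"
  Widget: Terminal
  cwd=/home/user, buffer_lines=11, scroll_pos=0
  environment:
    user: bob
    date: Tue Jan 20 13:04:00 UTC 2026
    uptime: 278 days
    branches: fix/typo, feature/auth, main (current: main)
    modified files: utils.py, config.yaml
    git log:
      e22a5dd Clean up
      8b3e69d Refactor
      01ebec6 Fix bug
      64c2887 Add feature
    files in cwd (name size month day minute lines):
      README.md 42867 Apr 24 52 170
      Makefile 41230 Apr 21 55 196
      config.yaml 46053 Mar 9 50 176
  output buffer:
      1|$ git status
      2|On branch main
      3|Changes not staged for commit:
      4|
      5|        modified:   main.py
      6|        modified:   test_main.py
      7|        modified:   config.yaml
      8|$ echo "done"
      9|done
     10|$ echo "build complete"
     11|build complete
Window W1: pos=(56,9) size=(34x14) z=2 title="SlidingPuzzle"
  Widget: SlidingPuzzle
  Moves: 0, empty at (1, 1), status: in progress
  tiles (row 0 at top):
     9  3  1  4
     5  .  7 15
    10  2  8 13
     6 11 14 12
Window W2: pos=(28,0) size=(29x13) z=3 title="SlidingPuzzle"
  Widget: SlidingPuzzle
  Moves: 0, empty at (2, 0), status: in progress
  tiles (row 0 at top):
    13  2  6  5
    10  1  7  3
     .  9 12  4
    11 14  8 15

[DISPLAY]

                ┏━━━━━━━━━━━━━━━━━━━━━━━━━━━┓         
                ┃ SlidingPuzzle             ┃         
                ┠───────────────────────────┨         
                ┃┌────┬────┬────┬────┐      ┃         
                ┃│ 13 │  2 │  6 │  5 │      ┃         
           ┏━━━━┃├────┼────┼────┼────┤      ┃┓        
           ┃ Ter┃│ 10 │  1 │  7 │  3 │      ┃┃        
           ┠────┃├────┼────┼────┼────┤      ┃┨        
           ┃$ gi┃│    │  9 │ 12 │  4 │      ┃┃        
           ┃On b┃├────┼────┼────┼────┤      ┃━━━━━━━━━
           ┃Chan┃│ 11 │ 14 │  8 │ 15 │      ┃ SlidingP
           ┃    ┃└────┴────┴────┴────┘      ┃─────────
           ┃    ┗━━━━━━━━━━━━━━━━━━━━━━━━━━━┛┌────┬───
           ┃        modified:   test_main.py┃│  9 │  3
           ┃        modified:   config.yaml ┃├────┼───
           ┃$ echo "done"                   ┃│  5 │   
           ┃done                            ┃├────┼───
           ┃$ echo "build complete"         ┃│ 10 │  2
           ┃build complete                  ┃├────┼───
           ┃$ █                             ┃│  6 │ 11
           ┃                                ┃└────┴───
           ┃                                ┃Moves: 0 
           ┃                                ┗━━━━━━━━━
           ┗━━━━━━━━━━━━━━━━━━━━━━━━━━━━━━━━━┛        


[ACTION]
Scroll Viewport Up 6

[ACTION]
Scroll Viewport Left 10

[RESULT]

                          ┏━━━━━━━━━━━━━━━━━━━━━━━━━━━
                          ┃ SlidingPuzzle             
                          ┠───────────────────────────
                          ┃┌────┬────┬────┬────┐      
                          ┃│ 13 │  2 │  6 │  5 │      
                     ┏━━━━┃├────┼────┼────┼────┤      
                     ┃ Ter┃│ 10 │  1 │  7 │  3 │      
                     ┠────┃├────┼────┼────┼────┤      
                     ┃$ gi┃│    │  9 │ 12 │  4 │      
                     ┃On b┃├────┼────┼────┼────┤      
                     ┃Chan┃│ 11 │ 14 │  8 │ 15 │      
                     ┃    ┃└────┴────┴────┴────┘      
                     ┃    ┗━━━━━━━━━━━━━━━━━━━━━━━━━━━
                     ┃        modified:   test_main.py
                     ┃        modified:   config.yaml 
                     ┃$ echo "done"                   
                     ┃done                            
                     ┃$ echo "build complete"         
                     ┃build complete                  
                     ┃$ █                             
                     ┃                                
                     ┃                                
                     ┃                                
                     ┗━━━━━━━━━━━━━━━━━━━━━━━━━━━━━━━━


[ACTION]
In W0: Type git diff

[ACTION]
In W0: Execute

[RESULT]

                          ┏━━━━━━━━━━━━━━━━━━━━━━━━━━━
                          ┃ SlidingPuzzle             
                          ┠───────────────────────────
                          ┃┌────┬────┬────┬────┐      
                          ┃│ 13 │  2 │  6 │  5 │      
                     ┏━━━━┃├────┼────┼────┼────┤      
                     ┃ Ter┃│ 10 │  1 │  7 │  3 │      
                     ┠────┃├────┼────┼────┼────┤      
                     ┃    ┃│    │  9 │ 12 │  4 │      
                     ┃    ┃├────┼────┼────┼────┤      
                     ┃    ┃│ 11 │ 14 │  8 │ 15 │      
                     ┃$ ec┃└────┴────┴────┴────┘      
                     ┃done┗━━━━━━━━━━━━━━━━━━━━━━━━━━━
                     ┃$ echo "build complete"         
                     ┃build complete                  
                     ┃$ git diff                      
                     ┃diff --git a/main.py b/main.py  
                     ┃--- a/main.py                   
                     ┃+++ b/main.py                   
                     ┃@@ -1,3 +1,4 @@                 
                     ┃+# updated                      
                     ┃ import sys                     
                     ┃$ █                             
                     ┗━━━━━━━━━━━━━━━━━━━━━━━━━━━━━━━━
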